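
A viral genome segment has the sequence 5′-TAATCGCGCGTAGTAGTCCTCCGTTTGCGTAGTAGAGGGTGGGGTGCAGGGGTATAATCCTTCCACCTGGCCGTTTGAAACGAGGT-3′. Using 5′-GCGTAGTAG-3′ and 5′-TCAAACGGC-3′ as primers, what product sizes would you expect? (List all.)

The forward primer GCGTAGTAG matches the top strand at positions 8–16, 27–35.
The reverse primer's reverse complement is GCCGTTTGA, matching at positions 70–78.
Each forward site pairs with the reverse site to give a product ending at position 78: sizes 71, 52 bp.

71 bp, 52 bp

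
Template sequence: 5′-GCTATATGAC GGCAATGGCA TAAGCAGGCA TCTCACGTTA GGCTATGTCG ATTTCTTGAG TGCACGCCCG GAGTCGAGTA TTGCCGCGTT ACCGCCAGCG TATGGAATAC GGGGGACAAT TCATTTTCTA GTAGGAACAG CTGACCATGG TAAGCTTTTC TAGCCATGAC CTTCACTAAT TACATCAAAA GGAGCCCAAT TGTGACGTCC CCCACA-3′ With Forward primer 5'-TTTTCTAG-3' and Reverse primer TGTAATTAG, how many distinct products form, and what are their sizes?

The forward primer TTTTCTAG matches the top strand at positions 124–131, 156–163.
The reverse primer's reverse complement is CTAATTACA, matching at positions 176–184.
Each forward site pairs with the reverse site to give a product ending at position 184: sizes 61, 29 bp.

Two products: 61 bp, 29 bp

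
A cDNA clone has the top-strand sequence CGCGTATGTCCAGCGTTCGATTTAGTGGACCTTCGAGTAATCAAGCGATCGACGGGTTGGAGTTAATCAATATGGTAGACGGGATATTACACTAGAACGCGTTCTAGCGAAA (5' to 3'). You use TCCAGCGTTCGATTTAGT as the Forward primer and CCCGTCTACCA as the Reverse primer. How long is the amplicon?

Scanning the template, TCCAGCGTTCGATTTAGT occurs at positions 9–26; this primer anneals to the bottom strand there with its 3' end pointing downstream.
Reverse complement of the reverse primer: TGGTAGACGGG. This occurs on the top strand at positions 73–83.
Product length = (reverse-primer end) − (forward-primer start) + 1 = 83 − 9 + 1 = 75 bp.

75 bp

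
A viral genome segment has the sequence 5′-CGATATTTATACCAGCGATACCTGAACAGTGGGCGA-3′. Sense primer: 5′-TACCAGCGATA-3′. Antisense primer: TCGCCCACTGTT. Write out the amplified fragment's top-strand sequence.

5'-TACCAGCGATACCTGAACAGTGGGCGA-3'

Forward primer TACCAGCGATA is found on the top strand at positions 10–20.
Taking the reverse complement of TCGCCCACTGTT gives AACAGTGGGCGA, found at positions 25–36 on the template; the primer anneals here to the top strand with its 3' end pointing upstream.
The product is the template from position 10 through 36 (27 bp).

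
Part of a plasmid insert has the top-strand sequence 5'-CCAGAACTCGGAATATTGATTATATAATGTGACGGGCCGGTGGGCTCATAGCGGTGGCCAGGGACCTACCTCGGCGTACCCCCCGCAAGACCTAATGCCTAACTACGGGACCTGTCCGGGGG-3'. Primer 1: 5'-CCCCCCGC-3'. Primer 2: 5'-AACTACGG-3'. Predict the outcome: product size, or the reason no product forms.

Primer 1 (CCCCCCGC) matches the top strand at positions 79–86 (3' end points downstream).
Primer 2 (AACTACGG) also matches the top strand directly, at positions 101–108 — its reverse complement CCGTAGTT is not present.
Both primers anneal to the bottom strand with 3' ends pointing the same way, so neither can prime synthesis back toward the other.

No product — both primers anneal to the same strand and extend in the same direction.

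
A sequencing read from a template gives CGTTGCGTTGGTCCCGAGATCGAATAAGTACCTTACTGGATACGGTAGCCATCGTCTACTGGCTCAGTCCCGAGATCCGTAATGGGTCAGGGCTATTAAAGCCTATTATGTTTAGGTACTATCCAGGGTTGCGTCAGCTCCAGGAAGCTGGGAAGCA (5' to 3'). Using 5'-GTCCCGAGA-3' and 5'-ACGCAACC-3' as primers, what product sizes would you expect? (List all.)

The forward primer GTCCCGAGA matches the top strand at positions 11–19, 67–75.
The reverse primer's reverse complement is GGTTGCGT, matching at positions 127–134.
Each forward site pairs with the reverse site to give a product ending at position 134: sizes 124, 68 bp.

124 bp, 68 bp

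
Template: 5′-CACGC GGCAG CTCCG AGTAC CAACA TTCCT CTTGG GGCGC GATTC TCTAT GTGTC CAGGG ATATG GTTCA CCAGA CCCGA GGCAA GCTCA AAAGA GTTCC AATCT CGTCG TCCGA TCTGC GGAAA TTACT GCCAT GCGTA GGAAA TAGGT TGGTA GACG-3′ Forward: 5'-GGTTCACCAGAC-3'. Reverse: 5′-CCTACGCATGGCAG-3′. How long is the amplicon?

Forward primer GGTTCACCAGAC is found on the top strand at positions 65–76.
Taking the reverse complement of CCTACGCATGGCAG gives CTGCCATGCGTAGG, found at positions 129–142 on the template; the primer anneals here to the top strand with its 3' end pointing upstream.
Amplicon spans positions 65–142: 78 bp.

78 bp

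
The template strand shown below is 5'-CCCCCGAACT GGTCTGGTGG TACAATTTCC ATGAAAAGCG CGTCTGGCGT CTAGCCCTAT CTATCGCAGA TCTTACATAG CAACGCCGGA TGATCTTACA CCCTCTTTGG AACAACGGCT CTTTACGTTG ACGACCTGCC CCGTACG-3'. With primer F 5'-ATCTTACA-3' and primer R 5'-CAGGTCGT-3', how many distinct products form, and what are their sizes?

Two products: 69 bp, 46 bp

The forward primer ATCTTACA matches the top strand at positions 70–77, 93–100.
The reverse primer's reverse complement is ACGACCTG, matching at positions 131–138.
Each forward site pairs with the reverse site to give a product ending at position 138: sizes 69, 46 bp.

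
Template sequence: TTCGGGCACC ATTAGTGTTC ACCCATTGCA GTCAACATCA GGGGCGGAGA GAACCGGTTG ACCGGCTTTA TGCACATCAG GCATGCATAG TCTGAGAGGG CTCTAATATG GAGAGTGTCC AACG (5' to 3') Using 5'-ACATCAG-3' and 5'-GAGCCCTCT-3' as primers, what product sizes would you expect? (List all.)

The forward primer ACATCAG matches the top strand at positions 35–41, 74–80.
The reverse primer's reverse complement is AGAGGGCTC, matching at positions 95–103.
Each forward site pairs with the reverse site to give a product ending at position 103: sizes 69, 30 bp.

69 bp, 30 bp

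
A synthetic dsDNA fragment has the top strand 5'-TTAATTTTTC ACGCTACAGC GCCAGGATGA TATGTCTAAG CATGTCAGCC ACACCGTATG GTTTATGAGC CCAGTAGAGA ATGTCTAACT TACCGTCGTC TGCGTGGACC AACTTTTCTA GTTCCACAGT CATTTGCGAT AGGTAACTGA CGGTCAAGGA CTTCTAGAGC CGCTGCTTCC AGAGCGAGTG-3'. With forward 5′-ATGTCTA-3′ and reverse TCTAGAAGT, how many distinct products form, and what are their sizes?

Two products: 137 bp, 88 bp

The forward primer ATGTCTA matches the top strand at positions 32–38, 81–87.
The reverse primer's reverse complement is ACTTCTAGA, matching at positions 160–168.
Each forward site pairs with the reverse site to give a product ending at position 168: sizes 137, 88 bp.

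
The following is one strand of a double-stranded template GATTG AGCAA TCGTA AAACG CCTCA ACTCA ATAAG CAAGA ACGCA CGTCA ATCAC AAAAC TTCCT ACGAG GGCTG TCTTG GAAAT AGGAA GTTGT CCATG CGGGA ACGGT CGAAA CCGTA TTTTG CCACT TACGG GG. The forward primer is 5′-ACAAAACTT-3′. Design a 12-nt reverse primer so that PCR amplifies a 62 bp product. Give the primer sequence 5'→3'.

The forward primer binds at positions 54–62, so a 62 bp product ends at position 54 + 62 − 1 = 115.
The reverse primer anneals to the top strand over positions 104–115, i.e. to GAACGGTCGAAA.
Its sequence written 5'→3' is the reverse complement: TTTCGACCGTTC.

5'-TTTCGACCGTTC-3'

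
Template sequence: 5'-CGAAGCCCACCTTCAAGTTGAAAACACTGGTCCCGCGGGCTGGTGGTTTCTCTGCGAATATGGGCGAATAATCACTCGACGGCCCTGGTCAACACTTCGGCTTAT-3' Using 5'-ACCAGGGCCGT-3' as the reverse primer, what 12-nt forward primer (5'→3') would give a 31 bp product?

The reverse primer's reverse complement ACGGCCCTGGT matches the template at positions 79–89, so the product ends at position 89.
A 31 bp product then starts at position 89 − 31 + 1 = 59.
The forward primer is identical to the top strand there: TATGGGCGAATA.

5'-TATGGGCGAATA-3'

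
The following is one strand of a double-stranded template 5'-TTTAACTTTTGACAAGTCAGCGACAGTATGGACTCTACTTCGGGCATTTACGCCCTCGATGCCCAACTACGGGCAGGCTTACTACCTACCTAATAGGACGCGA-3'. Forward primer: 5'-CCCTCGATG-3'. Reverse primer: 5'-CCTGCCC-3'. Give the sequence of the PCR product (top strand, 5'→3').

5'-CCCTCGATGCCCAACTACGGGCAGG-3'

The forward primer matches the template at positions 53–61.
Taking the reverse complement of CCTGCCC gives GGGCAGG, found at positions 71–77 on the template; the primer anneals here to the top strand with its 3' end pointing upstream.
The product is the template from position 53 through 77 (25 bp).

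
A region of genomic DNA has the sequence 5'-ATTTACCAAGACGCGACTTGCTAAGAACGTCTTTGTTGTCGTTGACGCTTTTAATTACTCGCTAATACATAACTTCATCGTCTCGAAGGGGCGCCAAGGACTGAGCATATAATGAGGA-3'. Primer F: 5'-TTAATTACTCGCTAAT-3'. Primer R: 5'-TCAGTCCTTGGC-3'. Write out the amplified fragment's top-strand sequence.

Forward primer TTAATTACTCGCTAAT is found on the top strand at positions 51–66.
Taking the reverse complement of TCAGTCCTTGGC gives GCCAAGGACTGA, found at positions 93–104 on the template; the primer anneals here to the top strand with its 3' end pointing upstream.
The product is the template from position 51 through 104 (54 bp).

5'-TTAATTACTCGCTAATACATAACTTCATCGTCTCGAAGGGGCGCCAAGGACTGA-3'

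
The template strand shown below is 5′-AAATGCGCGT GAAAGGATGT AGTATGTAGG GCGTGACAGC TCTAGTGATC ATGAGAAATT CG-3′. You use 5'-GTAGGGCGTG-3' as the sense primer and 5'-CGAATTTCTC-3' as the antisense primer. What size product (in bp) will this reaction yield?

Scanning the template, GTAGGGCGTG occurs at positions 26–35; this primer anneals to the bottom strand there with its 3' end pointing downstream.
Taking the reverse complement of CGAATTTCTC gives GAGAAATTCG, found at positions 53–62 on the template; the primer anneals here to the top strand with its 3' end pointing upstream.
Product length = (reverse-primer end) − (forward-primer start) + 1 = 62 − 26 + 1 = 37 bp.

37 bp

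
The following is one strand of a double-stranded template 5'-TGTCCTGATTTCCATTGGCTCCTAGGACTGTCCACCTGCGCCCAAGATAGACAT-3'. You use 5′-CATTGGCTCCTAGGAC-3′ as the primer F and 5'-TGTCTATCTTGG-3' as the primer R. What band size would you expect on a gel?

Scanning the template, CATTGGCTCCTAGGAC occurs at positions 13–28; this primer anneals to the bottom strand there with its 3' end pointing downstream.
The reverse primer's reverse complement is CCAAGATAGACA, which matches the template at positions 42–53.
Amplicon spans positions 13–53: 41 bp.

41 bp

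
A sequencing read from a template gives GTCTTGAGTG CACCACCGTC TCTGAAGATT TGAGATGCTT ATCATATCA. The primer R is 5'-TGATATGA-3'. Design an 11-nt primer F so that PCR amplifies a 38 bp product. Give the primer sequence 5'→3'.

The reverse primer's reverse complement TCATATCA matches the template at positions 42–49, so the product ends at position 49.
A 38 bp product then starts at position 49 − 38 + 1 = 12.
The forward primer is identical to the top strand there: ACCACCGTCTC.

5'-ACCACCGTCTC-3'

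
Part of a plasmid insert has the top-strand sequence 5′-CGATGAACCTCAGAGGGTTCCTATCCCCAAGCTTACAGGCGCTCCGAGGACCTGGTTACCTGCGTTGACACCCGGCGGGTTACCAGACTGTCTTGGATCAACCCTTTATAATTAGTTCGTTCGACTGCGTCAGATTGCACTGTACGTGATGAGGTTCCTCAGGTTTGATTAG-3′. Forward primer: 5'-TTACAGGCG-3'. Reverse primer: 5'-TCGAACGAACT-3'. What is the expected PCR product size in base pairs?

Forward primer TTACAGGCG is found on the top strand at positions 33–41.
The reverse primer's reverse complement is AGTTCGTTCGA, which matches the template at positions 114–124.
Amplicon spans positions 33–124: 92 bp.

92 bp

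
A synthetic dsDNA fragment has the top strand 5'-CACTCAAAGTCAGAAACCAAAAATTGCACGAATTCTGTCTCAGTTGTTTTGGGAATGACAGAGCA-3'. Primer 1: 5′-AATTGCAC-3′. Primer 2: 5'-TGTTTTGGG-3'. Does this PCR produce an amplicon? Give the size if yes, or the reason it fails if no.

No product — both primers anneal to the same strand and extend in the same direction.

Primer 1 (AATTGCAC) matches the top strand at positions 22–29 (3' end points downstream).
Primer 2 (TGTTTTGGG) also matches the top strand directly, at positions 45–53 — its reverse complement CCCAAAACA is not present.
Both primers anneal to the bottom strand with 3' ends pointing the same way, so neither can prime synthesis back toward the other.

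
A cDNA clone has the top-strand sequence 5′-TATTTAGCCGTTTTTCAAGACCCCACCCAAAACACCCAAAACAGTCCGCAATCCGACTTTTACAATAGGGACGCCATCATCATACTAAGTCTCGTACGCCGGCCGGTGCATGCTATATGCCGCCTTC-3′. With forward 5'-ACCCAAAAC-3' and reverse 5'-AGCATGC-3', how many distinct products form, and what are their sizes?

Two products: 90 bp, 81 bp

The forward primer ACCCAAAAC matches the top strand at positions 25–33, 34–42.
The reverse primer's reverse complement is GCATGCT, matching at positions 108–114.
Each forward site pairs with the reverse site to give a product ending at position 114: sizes 90, 81 bp.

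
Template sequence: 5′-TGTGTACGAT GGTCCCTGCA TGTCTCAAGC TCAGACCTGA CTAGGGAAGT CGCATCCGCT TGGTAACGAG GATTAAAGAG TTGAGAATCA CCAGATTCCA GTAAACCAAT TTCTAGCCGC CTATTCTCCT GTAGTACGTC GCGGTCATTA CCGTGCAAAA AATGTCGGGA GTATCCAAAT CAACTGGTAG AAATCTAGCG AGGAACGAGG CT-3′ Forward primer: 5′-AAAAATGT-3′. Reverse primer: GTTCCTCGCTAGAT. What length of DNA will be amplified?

49 bp

The forward primer matches the template at positions 158–165.
The reverse primer's reverse complement is ATCTAGCGAGGAAC, which matches the template at positions 193–206.
Amplicon spans positions 158–206: 49 bp.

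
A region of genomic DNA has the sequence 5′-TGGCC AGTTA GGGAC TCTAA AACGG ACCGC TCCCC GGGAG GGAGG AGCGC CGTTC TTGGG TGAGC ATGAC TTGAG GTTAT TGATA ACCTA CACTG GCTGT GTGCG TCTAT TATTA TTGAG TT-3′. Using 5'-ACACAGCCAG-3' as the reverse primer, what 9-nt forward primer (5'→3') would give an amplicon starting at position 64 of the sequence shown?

5'-GCATGACTT-3'

The reverse primer's reverse complement CTGGCTGTGT matches the template at positions 93–102; the product starts at position 64.
The forward primer is identical to the top strand over positions 64–72: GCATGACTT.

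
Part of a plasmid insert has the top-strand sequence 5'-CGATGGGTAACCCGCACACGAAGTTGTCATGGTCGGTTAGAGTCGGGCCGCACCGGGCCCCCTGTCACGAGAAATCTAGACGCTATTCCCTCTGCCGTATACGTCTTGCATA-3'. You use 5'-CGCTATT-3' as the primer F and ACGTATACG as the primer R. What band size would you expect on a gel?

Forward primer CGCTATT is found on the top strand at positions 81–87.
The reverse primer's reverse complement is CGTATACGT, which matches the template at positions 96–104.
Product length = (reverse-primer end) − (forward-primer start) + 1 = 104 − 81 + 1 = 24 bp.

24 bp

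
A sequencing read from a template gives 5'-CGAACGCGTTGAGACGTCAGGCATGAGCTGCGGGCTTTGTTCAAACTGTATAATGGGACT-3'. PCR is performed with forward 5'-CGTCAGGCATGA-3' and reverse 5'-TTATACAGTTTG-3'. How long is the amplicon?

39 bp

The forward primer matches the template at positions 15–26.
Reverse complement of the reverse primer: CAAACTGTATAA. This occurs on the top strand at positions 42–53.
Amplicon spans positions 15–53: 39 bp.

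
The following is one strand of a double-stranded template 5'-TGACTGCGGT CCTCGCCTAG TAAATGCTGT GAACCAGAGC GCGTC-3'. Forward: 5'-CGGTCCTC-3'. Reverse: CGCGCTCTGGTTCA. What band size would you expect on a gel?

Forward primer CGGTCCTC is found on the top strand at positions 7–14.
Taking the reverse complement of CGCGCTCTGGTTCA gives TGAACCAGAGCGCG, found at positions 30–43 on the template; the primer anneals here to the top strand with its 3' end pointing upstream.
Amplicon spans positions 7–43: 37 bp.

37 bp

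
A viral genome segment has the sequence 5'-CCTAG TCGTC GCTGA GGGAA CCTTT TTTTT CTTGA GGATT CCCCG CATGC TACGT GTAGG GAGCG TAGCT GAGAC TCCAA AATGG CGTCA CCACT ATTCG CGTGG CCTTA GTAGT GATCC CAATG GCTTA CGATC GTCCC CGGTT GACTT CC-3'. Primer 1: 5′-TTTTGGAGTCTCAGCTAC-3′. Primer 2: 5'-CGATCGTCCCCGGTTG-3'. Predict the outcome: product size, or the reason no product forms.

Primer 1 (TTTTGGAGTCTCAGCTAC) has reverse complement GTAGCTGAGACTCCAAAA, which matches the top strand at positions 65–82; primer 1 anneals to the top strand there with its 3' end pointing upstream toward position 65.
Primer 2 (CGATCGTCCCCGGTTG) matches the top strand directly at positions 131–146; it anneals to the bottom strand with its 3' end pointing downstream toward position 146.
The 3' ends diverge (primer 1 extends toward position 1, primer 2 toward position 152), so the primers never converge on a shared product.

No product — the primers' 3' ends point away from each other.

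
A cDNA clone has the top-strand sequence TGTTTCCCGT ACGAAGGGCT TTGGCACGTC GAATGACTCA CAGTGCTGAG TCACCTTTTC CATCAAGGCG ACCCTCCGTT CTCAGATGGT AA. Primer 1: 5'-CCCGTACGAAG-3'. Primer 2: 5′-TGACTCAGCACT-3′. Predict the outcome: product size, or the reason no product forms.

Primer 1 (CCCGTACGAAG) matches the top strand at positions 6–16; it acts as a forward primer.
Primer 2's reverse complement is AGTGCTGAGTCA, matching the top strand at positions 42–53; it acts as a reverse primer.
The 3' ends face each other across positions 6–53, giving a 48 bp product.

Yes — a 48 bp product.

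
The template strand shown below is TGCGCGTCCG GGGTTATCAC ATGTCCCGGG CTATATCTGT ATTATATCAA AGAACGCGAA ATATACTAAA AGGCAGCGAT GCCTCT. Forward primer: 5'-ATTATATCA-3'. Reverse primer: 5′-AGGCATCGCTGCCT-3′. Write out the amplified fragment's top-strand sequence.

Scanning the template, ATTATATCA occurs at positions 41–49; this primer anneals to the bottom strand there with its 3' end pointing downstream.
Reverse complement of the reverse primer: AGGCAGCGATGCCT. This occurs on the top strand at positions 71–84.
The product is the template from position 41 through 84 (44 bp).

5'-ATTATATCAAAGAACGCGAAATATACTAAAAGGCAGCGATGCCT-3'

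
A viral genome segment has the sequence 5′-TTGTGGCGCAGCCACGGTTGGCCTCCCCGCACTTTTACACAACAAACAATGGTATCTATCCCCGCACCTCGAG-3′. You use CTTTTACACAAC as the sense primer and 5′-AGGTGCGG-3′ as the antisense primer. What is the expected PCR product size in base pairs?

38 bp

The forward primer matches the template at positions 32–43.
Taking the reverse complement of AGGTGCGG gives CCGCACCT, found at positions 62–69 on the template; the primer anneals here to the top strand with its 3' end pointing upstream.
Product length = (reverse-primer end) − (forward-primer start) + 1 = 69 − 32 + 1 = 38 bp.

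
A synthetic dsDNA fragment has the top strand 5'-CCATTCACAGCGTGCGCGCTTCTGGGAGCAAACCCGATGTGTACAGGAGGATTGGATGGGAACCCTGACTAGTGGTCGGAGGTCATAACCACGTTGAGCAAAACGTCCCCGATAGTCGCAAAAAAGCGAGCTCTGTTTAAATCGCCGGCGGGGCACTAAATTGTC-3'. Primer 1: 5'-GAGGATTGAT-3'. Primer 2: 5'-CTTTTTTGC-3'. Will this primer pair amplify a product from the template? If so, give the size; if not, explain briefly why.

No product — primer 1 has no binding site in the template.

Primer 1 (GAGGATTGAT) does not match the top strand, and its reverse complement ATCAATCCTC does not match either.
With no annealing site for primer 1, no amplification occurs.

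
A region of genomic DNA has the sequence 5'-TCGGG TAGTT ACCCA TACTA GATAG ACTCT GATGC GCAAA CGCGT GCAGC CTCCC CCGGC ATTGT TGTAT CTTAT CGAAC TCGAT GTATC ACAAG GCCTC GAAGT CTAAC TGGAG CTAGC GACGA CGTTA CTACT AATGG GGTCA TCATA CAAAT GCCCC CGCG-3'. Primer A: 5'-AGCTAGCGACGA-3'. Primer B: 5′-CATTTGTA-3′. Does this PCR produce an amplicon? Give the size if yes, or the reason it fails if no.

Yes — a 43 bp product.

Primer A (AGCTAGCGACGA) matches the top strand at positions 114–125; it acts as a forward primer.
Primer B's reverse complement is TACAAATG, matching the top strand at positions 149–156; it acts as a reverse primer.
The 3' ends face each other across positions 114–156, giving a 43 bp product.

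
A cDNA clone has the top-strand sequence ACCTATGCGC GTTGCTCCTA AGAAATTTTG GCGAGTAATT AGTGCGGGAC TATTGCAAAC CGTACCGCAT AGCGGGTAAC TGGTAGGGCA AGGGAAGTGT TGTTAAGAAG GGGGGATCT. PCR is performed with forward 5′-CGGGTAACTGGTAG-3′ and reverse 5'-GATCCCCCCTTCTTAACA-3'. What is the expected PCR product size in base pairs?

Forward primer CGGGTAACTGGTAG is found on the top strand at positions 73–86.
Taking the reverse complement of GATCCCCCCTTCTTAACA gives TGTTAAGAAGGGGGGATC, found at positions 101–118 on the template; the primer anneals here to the top strand with its 3' end pointing upstream.
Amplicon spans positions 73–118: 46 bp.

46 bp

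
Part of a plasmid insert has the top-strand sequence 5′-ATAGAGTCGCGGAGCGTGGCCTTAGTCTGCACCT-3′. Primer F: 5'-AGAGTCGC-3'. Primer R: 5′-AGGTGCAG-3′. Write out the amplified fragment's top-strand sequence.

5'-AGAGTCGCGGAGCGTGGCCTTAGTCTGCACCT-3'

The forward primer matches the template at positions 3–10.
The reverse primer's reverse complement is CTGCACCT, which matches the template at positions 27–34.
The product is the template from position 3 through 34 (32 bp).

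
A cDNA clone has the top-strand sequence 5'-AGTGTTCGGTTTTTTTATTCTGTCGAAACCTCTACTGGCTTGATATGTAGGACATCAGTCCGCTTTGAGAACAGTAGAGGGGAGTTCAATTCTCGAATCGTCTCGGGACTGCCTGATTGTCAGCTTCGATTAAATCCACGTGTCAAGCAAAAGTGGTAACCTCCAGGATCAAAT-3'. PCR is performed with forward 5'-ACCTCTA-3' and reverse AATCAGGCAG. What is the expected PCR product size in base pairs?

91 bp

Forward primer ACCTCTA is found on the top strand at positions 28–34.
Reverse complement of the reverse primer: CTGCCTGATT. This occurs on the top strand at positions 109–118.
Product length = (reverse-primer end) − (forward-primer start) + 1 = 118 − 28 + 1 = 91 bp.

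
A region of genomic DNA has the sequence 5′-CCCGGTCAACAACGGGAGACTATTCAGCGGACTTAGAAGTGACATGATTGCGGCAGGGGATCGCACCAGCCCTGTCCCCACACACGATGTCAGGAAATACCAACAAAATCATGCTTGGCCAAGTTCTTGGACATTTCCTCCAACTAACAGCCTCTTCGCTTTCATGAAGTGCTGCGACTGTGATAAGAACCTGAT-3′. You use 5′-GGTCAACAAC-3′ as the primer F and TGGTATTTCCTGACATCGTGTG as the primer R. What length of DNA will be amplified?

Scanning the template, GGTCAACAAC occurs at positions 4–13; this primer anneals to the bottom strand there with its 3' end pointing downstream.
The reverse primer's reverse complement is CACACGATGTCAGGAAATACCA, which matches the template at positions 81–102.
Product length = (reverse-primer end) − (forward-primer start) + 1 = 102 − 4 + 1 = 99 bp.

99 bp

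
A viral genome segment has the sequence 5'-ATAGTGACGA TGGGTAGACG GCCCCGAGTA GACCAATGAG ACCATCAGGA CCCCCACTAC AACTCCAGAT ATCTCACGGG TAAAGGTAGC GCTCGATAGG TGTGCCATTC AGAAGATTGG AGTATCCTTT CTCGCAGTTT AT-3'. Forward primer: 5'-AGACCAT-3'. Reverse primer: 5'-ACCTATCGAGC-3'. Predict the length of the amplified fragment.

The forward primer matches the template at positions 39–45.
Taking the reverse complement of ACCTATCGAGC gives GCTCGATAGGT, found at positions 91–101 on the template; the primer anneals here to the top strand with its 3' end pointing upstream.
The product runs from position 39 to position 101, so its length is 101 − 39 + 1 = 63 bp.

63 bp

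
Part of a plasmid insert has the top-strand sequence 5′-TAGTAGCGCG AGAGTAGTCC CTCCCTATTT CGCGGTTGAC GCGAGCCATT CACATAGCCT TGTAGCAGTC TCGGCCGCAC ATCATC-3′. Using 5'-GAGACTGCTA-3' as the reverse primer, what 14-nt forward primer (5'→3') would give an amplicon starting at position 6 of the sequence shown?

5'-GCGCGAGAGTAGTC-3'

The reverse primer's reverse complement TAGCAGTCTC matches the template at positions 63–72; the product starts at position 6.
The forward primer is identical to the top strand over positions 6–19: GCGCGAGAGTAGTC.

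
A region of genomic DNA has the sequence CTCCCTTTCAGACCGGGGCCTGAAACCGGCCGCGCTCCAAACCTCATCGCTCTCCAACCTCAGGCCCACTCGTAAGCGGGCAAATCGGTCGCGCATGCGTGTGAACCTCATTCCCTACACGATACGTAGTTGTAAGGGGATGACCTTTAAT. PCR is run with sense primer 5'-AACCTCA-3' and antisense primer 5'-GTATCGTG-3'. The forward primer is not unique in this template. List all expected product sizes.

The forward primer AACCTCA matches the top strand at positions 40–46, 56–62, 104–110.
The reverse primer's reverse complement is CACGATAC, matching at positions 118–125.
Each forward site pairs with the reverse site to give a product ending at position 125: sizes 86, 70, 22 bp.

86 bp, 70 bp, 22 bp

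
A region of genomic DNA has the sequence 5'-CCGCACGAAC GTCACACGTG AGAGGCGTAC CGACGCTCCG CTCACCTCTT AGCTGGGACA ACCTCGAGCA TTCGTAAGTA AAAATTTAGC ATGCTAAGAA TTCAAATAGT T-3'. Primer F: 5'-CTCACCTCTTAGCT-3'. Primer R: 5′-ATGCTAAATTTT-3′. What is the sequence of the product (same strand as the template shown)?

The forward primer matches the template at positions 41–54.
Taking the reverse complement of ATGCTAAATTTT gives AAAATTTAGCAT, found at positions 81–92 on the template; the primer anneals here to the top strand with its 3' end pointing upstream.
The product is the template from position 41 through 92 (52 bp).

5'-CTCACCTCTTAGCTGGGACAACCTCGAGCATTCGTAAGTAAAAATTTAGCAT-3'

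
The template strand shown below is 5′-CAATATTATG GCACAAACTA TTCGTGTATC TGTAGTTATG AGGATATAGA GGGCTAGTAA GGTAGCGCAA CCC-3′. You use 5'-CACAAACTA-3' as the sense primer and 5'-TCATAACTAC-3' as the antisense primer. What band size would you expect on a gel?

30 bp

Forward primer CACAAACTA is found on the top strand at positions 12–20.
The reverse primer's reverse complement is GTAGTTATGA, which matches the template at positions 32–41.
Product length = (reverse-primer end) − (forward-primer start) + 1 = 41 − 12 + 1 = 30 bp.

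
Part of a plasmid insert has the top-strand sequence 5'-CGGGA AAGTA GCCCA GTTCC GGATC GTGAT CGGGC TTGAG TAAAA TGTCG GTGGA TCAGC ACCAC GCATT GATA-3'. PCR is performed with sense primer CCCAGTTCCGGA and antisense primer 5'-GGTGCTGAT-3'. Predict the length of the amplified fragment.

Scanning the template, CCCAGTTCCGGA occurs at positions 12–23; this primer anneals to the bottom strand there with its 3' end pointing downstream.
Taking the reverse complement of GGTGCTGAT gives ATCAGCACC, found at positions 55–63 on the template; the primer anneals here to the top strand with its 3' end pointing upstream.
The product runs from position 12 to position 63, so its length is 63 − 12 + 1 = 52 bp.

52 bp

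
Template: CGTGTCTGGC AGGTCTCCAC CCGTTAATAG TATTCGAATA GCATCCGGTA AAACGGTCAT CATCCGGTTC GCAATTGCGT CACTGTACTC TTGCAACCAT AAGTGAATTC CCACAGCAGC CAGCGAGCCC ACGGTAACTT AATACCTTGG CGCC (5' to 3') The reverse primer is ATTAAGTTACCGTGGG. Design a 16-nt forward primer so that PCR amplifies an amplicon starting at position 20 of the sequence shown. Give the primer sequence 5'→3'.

5'-CCCGTTAATAGTATTC-3'

The reverse primer's reverse complement CCCACGGTAACTTAAT matches the template at positions 128–143; the product starts at position 20.
The forward primer is identical to the top strand over positions 20–35: CCCGTTAATAGTATTC.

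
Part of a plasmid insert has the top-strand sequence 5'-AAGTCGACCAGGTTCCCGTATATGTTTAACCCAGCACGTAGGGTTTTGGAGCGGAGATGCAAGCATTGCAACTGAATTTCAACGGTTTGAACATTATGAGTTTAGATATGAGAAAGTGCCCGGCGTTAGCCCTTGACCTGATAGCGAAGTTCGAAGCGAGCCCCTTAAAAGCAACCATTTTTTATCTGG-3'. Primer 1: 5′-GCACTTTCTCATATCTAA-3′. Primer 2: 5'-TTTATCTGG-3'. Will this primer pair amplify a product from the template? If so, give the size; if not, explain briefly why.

Primer 1 (GCACTTTCTCATATCTAA) has reverse complement TTAGATATGAGAAAGTGC, which matches the top strand at positions 102–119; primer 1 anneals to the top strand there with its 3' end pointing upstream toward position 102.
Primer 2 (TTTATCTGG) matches the top strand directly at positions 181–189; it anneals to the bottom strand with its 3' end pointing downstream toward position 189.
The 3' ends diverge (primer 1 extends toward position 1, primer 2 toward position 189), so the primers never converge on a shared product.

No product — the primers' 3' ends point away from each other.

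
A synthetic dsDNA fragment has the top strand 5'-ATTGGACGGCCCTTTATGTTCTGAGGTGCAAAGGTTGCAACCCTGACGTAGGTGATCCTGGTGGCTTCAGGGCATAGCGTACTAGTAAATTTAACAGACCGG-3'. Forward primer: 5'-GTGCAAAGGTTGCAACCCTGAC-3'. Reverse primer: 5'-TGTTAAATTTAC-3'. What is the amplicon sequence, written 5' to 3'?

The forward primer matches the template at positions 26–47.
Reverse complement of the reverse primer: GTAAATTTAACA. This occurs on the top strand at positions 85–96.
The product is the template from position 26 through 96 (71 bp).

5'-GTGCAAAGGTTGCAACCCTGACGTAGGTGATCCTGGTGGCTTCAGGGCATAGCGTACTAGTAAATTTAACA-3'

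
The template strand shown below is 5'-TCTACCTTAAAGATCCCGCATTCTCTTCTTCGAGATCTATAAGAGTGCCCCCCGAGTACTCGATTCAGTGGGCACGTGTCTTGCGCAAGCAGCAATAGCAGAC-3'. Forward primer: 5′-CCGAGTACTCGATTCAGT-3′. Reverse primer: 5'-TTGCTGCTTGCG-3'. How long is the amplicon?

Forward primer CCGAGTACTCGATTCAGT is found on the top strand at positions 52–69.
The reverse primer's reverse complement is CGCAAGCAGCAA, which matches the template at positions 84–95.
Product length = (reverse-primer end) − (forward-primer start) + 1 = 95 − 52 + 1 = 44 bp.

44 bp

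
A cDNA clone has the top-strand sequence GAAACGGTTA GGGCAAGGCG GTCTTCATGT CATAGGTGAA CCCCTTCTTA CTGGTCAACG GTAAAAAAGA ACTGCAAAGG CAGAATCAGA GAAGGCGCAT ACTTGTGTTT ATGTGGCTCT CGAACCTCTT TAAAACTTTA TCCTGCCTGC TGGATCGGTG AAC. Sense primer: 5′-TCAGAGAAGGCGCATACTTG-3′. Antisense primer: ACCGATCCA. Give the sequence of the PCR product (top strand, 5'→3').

Forward primer TCAGAGAAGGCGCATACTTG is found on the top strand at positions 86–105.
Taking the reverse complement of ACCGATCCA gives TGGATCGGT, found at positions 151–159 on the template; the primer anneals here to the top strand with its 3' end pointing upstream.
The product is the template from position 86 through 159 (74 bp).

5'-TCAGAGAAGGCGCATACTTGTGTTTATGTGGCTCTCGAACCTCTTTAAAACTTTATCCTGCCTGCTGGATCGGT-3'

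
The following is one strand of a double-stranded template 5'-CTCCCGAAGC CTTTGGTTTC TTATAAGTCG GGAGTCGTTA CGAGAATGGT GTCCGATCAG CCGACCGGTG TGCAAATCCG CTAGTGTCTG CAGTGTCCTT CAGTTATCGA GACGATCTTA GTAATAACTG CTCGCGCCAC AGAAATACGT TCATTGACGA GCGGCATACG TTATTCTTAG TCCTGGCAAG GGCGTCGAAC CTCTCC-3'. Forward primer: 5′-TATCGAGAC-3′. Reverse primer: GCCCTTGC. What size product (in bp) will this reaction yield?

89 bp

The forward primer matches the template at positions 105–113.
Taking the reverse complement of GCCCTTGC gives GCAAGGGC, found at positions 186–193 on the template; the primer anneals here to the top strand with its 3' end pointing upstream.
The product runs from position 105 to position 193, so its length is 193 − 105 + 1 = 89 bp.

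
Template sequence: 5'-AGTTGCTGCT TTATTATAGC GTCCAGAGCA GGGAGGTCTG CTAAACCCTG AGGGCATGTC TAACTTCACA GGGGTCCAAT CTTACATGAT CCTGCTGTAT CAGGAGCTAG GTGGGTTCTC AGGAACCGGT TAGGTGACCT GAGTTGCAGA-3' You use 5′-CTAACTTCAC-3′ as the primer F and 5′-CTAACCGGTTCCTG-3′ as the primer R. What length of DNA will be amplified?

74 bp

Forward primer CTAACTTCAC is found on the top strand at positions 60–69.
Reverse complement of the reverse primer: CAGGAACCGGTTAG. This occurs on the top strand at positions 120–133.
Product length = (reverse-primer end) − (forward-primer start) + 1 = 133 − 60 + 1 = 74 bp.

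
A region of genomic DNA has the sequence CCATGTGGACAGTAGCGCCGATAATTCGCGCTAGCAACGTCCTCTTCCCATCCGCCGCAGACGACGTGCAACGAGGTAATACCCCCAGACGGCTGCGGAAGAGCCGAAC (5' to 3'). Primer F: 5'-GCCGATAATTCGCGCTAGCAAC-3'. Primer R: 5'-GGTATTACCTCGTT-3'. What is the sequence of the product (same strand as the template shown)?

5'-GCCGATAATTCGCGCTAGCAACGTCCTCTTCCCATCCGCCGCAGACGACGTGCAACGAGGTAATACC-3'

The forward primer matches the template at positions 17–38.
The reverse primer's reverse complement is AACGAGGTAATACC, which matches the template at positions 70–83.
The product is the template from position 17 through 83 (67 bp).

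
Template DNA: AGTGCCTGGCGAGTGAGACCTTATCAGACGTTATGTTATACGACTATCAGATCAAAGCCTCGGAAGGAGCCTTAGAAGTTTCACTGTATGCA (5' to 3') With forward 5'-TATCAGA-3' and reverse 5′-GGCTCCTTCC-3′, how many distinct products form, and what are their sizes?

The forward primer TATCAGA matches the top strand at positions 22–28, 45–51.
The reverse primer's reverse complement is GGAAGGAGCC, matching at positions 62–71.
Each forward site pairs with the reverse site to give a product ending at position 71: sizes 50, 27 bp.

Two products: 50 bp, 27 bp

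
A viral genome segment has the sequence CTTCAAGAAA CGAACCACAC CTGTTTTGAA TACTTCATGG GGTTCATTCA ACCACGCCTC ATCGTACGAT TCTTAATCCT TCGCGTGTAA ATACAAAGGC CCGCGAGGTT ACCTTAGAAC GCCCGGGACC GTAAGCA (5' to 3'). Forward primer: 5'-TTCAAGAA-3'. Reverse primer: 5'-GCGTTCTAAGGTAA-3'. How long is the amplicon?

121 bp

Scanning the template, TTCAAGAA occurs at positions 2–9; this primer anneals to the bottom strand there with its 3' end pointing downstream.
The reverse primer's reverse complement is TTACCTTAGAACGC, which matches the template at positions 109–122.
Amplicon spans positions 2–122: 121 bp.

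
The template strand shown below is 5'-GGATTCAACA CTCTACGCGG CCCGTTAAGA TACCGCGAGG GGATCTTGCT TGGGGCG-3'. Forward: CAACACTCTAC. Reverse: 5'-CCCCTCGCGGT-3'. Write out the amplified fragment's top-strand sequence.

5'-CAACACTCTACGCGGCCCGTTAAGATACCGCGAGGGG-3'

Forward primer CAACACTCTAC is found on the top strand at positions 6–16.
The reverse primer's reverse complement is ACCGCGAGGGG, which matches the template at positions 32–42.
The product is the template from position 6 through 42 (37 bp).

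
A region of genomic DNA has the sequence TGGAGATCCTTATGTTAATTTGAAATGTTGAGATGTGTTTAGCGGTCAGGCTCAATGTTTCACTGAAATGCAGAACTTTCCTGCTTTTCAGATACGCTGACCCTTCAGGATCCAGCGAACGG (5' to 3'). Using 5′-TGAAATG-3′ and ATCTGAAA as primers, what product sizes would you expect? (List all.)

The forward primer TGAAATG matches the top strand at positions 21–27, 64–70.
The reverse primer's reverse complement is TTTCAGAT, matching at positions 86–93.
Each forward site pairs with the reverse site to give a product ending at position 93: sizes 73, 30 bp.

73 bp, 30 bp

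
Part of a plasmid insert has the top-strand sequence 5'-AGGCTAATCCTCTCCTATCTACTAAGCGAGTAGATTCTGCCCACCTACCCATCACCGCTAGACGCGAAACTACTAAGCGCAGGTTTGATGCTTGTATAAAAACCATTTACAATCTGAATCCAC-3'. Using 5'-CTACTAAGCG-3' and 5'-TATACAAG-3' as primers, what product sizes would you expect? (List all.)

The forward primer CTACTAAGCG matches the top strand at positions 19–28, 70–79.
The reverse primer's reverse complement is CTTGTATA, matching at positions 91–98.
Each forward site pairs with the reverse site to give a product ending at position 98: sizes 80, 29 bp.

80 bp, 29 bp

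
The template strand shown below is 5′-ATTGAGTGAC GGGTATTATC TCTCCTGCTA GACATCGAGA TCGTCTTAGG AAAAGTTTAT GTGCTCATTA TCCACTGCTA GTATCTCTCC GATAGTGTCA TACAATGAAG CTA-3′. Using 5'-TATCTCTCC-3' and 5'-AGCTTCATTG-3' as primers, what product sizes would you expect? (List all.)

The forward primer TATCTCTCC matches the top strand at positions 17–25, 82–90.
The reverse primer's reverse complement is CAATGAAGCT, matching at positions 103–112.
Each forward site pairs with the reverse site to give a product ending at position 112: sizes 96, 31 bp.

96 bp, 31 bp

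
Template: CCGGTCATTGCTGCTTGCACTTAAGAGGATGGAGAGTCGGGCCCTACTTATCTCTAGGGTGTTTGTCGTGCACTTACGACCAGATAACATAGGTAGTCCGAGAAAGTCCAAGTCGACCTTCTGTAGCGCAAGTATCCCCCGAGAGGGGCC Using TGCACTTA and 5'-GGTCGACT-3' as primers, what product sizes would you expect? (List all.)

The forward primer TGCACTTA matches the top strand at positions 16–23, 69–76.
The reverse primer's reverse complement is AGTCGACC, matching at positions 111–118.
Each forward site pairs with the reverse site to give a product ending at position 118: sizes 103, 50 bp.

103 bp, 50 bp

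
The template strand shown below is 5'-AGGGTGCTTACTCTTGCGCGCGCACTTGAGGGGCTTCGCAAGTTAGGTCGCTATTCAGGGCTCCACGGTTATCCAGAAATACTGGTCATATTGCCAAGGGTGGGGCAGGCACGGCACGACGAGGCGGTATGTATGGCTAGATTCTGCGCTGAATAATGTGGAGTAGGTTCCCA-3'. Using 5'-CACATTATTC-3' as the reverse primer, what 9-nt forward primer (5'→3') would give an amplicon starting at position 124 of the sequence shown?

The reverse primer's reverse complement GAATAATGTG matches the template at positions 151–160; the product starts at position 124.
The forward primer is identical to the top strand over positions 124–132: GCGGTATGT.

5'-GCGGTATGT-3'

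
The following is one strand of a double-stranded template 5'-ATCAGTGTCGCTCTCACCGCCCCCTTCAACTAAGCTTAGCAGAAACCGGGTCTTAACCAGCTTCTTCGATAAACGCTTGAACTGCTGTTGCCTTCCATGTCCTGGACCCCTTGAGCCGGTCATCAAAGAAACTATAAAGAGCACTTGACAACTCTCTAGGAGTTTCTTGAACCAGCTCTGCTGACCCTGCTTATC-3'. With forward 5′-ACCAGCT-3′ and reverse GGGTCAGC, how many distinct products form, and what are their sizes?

Two products: 132 bp, 17 bp

The forward primer ACCAGCT matches the top strand at positions 56–62, 171–177.
The reverse primer's reverse complement is GCTGACCC, matching at positions 180–187.
Each forward site pairs with the reverse site to give a product ending at position 187: sizes 132, 17 bp.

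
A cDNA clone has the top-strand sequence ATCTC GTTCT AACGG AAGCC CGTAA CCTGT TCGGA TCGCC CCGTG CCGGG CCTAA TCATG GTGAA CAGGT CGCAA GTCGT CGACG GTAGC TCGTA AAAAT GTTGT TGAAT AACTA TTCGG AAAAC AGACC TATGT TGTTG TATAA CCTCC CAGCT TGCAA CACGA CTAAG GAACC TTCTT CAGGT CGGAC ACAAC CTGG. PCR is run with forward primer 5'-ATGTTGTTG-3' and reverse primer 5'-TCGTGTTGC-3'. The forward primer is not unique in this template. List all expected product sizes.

67 bp, 34 bp

The forward primer ATGTTGTTG matches the top strand at positions 99–107, 132–140.
The reverse primer's reverse complement is GCAACACGA, matching at positions 157–165.
Each forward site pairs with the reverse site to give a product ending at position 165: sizes 67, 34 bp.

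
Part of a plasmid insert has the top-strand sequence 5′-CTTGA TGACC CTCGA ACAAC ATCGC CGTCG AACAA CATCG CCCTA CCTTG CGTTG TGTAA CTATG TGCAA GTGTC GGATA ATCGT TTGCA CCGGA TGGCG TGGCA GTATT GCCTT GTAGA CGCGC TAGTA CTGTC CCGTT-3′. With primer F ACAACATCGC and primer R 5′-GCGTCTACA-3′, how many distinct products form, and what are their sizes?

Two products: 108 bp, 92 bp

The forward primer ACAACATCGC matches the top strand at positions 16–25, 32–41.
The reverse primer's reverse complement is TGTAGACGC, matching at positions 115–123.
Each forward site pairs with the reverse site to give a product ending at position 123: sizes 108, 92 bp.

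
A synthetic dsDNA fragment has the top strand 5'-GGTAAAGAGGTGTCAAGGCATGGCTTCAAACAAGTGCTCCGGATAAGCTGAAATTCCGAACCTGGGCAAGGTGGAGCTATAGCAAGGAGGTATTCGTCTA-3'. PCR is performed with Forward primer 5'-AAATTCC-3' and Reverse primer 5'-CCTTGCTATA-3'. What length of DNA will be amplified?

Scanning the template, AAATTCC occurs at positions 51–57; this primer anneals to the bottom strand there with its 3' end pointing downstream.
Taking the reverse complement of CCTTGCTATA gives TATAGCAAGG, found at positions 78–87 on the template; the primer anneals here to the top strand with its 3' end pointing upstream.
Amplicon spans positions 51–87: 37 bp.

37 bp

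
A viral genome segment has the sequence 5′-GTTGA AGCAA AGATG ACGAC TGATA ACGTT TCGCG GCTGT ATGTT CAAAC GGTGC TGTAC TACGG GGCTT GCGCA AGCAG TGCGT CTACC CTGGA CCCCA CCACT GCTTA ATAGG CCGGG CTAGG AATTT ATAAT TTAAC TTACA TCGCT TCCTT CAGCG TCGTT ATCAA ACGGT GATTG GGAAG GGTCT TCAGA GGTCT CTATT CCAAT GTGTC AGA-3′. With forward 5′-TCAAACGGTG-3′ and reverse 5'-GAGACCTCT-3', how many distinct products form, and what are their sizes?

The forward primer TCAAACGGTG matches the top strand at positions 45–54, 167–176.
The reverse primer's reverse complement is AGAGGTCTC, matching at positions 193–201.
Each forward site pairs with the reverse site to give a product ending at position 201: sizes 157, 35 bp.

Two products: 157 bp, 35 bp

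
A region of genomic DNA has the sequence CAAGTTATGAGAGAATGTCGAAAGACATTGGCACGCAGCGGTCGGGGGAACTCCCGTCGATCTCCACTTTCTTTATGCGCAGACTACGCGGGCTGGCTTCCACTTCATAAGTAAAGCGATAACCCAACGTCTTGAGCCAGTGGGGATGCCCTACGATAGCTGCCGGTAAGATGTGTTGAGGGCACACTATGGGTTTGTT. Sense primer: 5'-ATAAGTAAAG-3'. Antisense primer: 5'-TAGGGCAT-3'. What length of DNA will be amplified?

The forward primer matches the template at positions 107–116.
Reverse complement of the reverse primer: ATGCCCTA. This occurs on the top strand at positions 146–153.
The product runs from position 107 to position 153, so its length is 153 − 107 + 1 = 47 bp.

47 bp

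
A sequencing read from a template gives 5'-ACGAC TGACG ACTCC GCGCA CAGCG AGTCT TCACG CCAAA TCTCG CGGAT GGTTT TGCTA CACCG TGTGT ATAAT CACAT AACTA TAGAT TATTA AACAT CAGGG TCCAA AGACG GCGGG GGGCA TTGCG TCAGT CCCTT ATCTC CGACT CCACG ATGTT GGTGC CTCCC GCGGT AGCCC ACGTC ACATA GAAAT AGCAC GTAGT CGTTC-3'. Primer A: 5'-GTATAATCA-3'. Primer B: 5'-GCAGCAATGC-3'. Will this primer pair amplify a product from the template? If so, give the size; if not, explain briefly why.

No product — primer B has no binding site in the template.

Primer B (GCAGCAATGC) does not match the top strand, and its reverse complement GCATTGCTGC does not match either.
With no annealing site for primer B, no amplification occurs.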